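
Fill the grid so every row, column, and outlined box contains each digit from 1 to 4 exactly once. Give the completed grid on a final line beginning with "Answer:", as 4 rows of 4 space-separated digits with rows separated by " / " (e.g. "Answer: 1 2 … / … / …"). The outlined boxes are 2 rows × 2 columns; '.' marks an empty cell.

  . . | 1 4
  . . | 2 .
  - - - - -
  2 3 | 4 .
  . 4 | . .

Step 1. [r4c1∈{1}] r4c1 is down to just 1 ⇒ r4c1=1.
Step 2. [r2c4∈{3}] r2c4's peers cover all but 3. So r2c4=3.
Step 3. [r3c4∈{1}] nothing but 1 survives at r3c4. So r3c4=1.
Step 4. [r4c4∈{2}] nothing but 2 survives at r4c4, so r4c4=2.
Step 5. [r4c3∈{3}] r4c3 has the single candidate 3. So r4c3=3.
Step 6. [r1c1∈{3}] r1c1 is down to just 3 ⇒ r1c1=3.
Step 7. [r2c1∈{4}] nothing but 4 survives at r2c1. So r2c1=4.
Step 8. [r2c2∈{1}] only 1 remains possible at r2c2. So r2c2=1.
Step 9. [r1c2∈{2}] r1c2 has the single candidate 2 ⇒ r1c2=2.

Answer: 3 2 1 4 / 4 1 2 3 / 2 3 4 1 / 1 4 3 2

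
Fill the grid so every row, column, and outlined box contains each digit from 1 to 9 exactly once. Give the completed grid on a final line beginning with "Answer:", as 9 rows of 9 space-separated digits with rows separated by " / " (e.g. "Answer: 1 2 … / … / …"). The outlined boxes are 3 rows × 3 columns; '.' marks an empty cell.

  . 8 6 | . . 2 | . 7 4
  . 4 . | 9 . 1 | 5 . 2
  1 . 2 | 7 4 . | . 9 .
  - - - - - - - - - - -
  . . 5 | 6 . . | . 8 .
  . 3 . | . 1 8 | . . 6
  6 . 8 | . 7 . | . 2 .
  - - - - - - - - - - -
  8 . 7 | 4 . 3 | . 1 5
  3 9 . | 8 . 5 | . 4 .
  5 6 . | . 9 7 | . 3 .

Step 1. [r4c2∈{1,2,7}] col 2 places 7 nowhere but r4c2 ⇒ r4c2=7.
Step 2. [r7c7∈{2,6,9}] 9 has one home in row 7: r7c7. So r7c7=9.
Step 3. [r8c7∈{2,6,7}] r8c7 is the only open cell in box 9 admitting 6, so r8c7=6.
Step 4. [r6c4∈{3,5}] 5 has one home in row 6: r6c4 ⇒ r6c4=5.
Step 5. [r4c5∈{2,3}] across box 5, 3 lands solely at r4c5 ⇒ r4c5=3.
Step 6. [r4c1∈{2,4,9}] across row 4, 2 lands solely at r4c1, so r4c1=2.
Step 7. [r5c1∈{4,9}] in col 1, 4 fits only at r5c1 ⇒ r5c1=4.
Step 8. [r1c7∈{1,3}] r1c7 is the only open cell in row 1 admitting 1 ⇒ r1c7=1.
Step 9. [r9c7∈{2,8}] 2 has one home in col 7: r9c7. So r9c7=2.
Step 10. [r3c7∈{3,8}] 8 has one home in col 7: r3c7 ⇒ r3c7=8.
Step 11. [r4c9∈{1,9}] in row 4, 1 fits only at r4c9. So r4c9=1.
Step 12. [r6c9∈{3,9}] 9 has one home in col 9: r6c9. So r6c9=9.
Step 13. [r7c5∈{2,6}] in row 7, 6 fits only at r7c5 ⇒ r7c5=6.
Step 14. [r4c7∈{4}] r4c7 is down to just 4, so r4c7=4.
Step 15. [r9c4∈{1}] r9c4 is down to just 1. So r9c4=1.
Step 16. [r1c1∈{9}] only 9 remains possible at r1c1 ⇒ r1c1=9.
Step 17. [r6c2∈{1}] only 1 remains possible at r6c2, so r6c2=1.
Step 18. [r8c9∈{7}] r8c9 has the single candidate 7 ⇒ r8c9=7.
Step 19. [r4c6∈{9}] r4c6's peers cover all but 9. So r4c6=9.
Step 20. [r3c6∈{6}] only 6 remains possible at r3c6, so r3c6=6.
Step 21. [r8c5∈{2}] r8c5 has the single candidate 2 ⇒ r8c5=2.
Step 22. [r9c9∈{8}] r9c9 has the single candidate 8 ⇒ r9c9=8.
Step 23. [r2c1∈{7}] only 7 remains possible at r2c1. So r2c1=7.
Step 24. [r3c2∈{5}] r3c2's peers cover all but 5 ⇒ r3c2=5.
Step 25. [r5c7∈{7}] only 7 remains possible at r5c7 ⇒ r5c7=7.
Step 26. [r6c7∈{3}] r6c7 has the single candidate 3. So r6c7=3.
Step 27. [r8c3∈{1}] nothing but 1 survives at r8c3 ⇒ r8c3=1.
Step 28. [r9c3∈{4}] nothing but 4 survives at r9c3, so r9c3=4.
Step 29. [r7c2∈{2}] r7c2 has the single candidate 2 ⇒ r7c2=2.
Step 30. [r6c6∈{4}] nothing but 4 survives at r6c6. So r6c6=4.
Step 31. [r2c5∈{8}] r2c5 has the single candidate 8. So r2c5=8.
Step 32. [r5c3∈{9}] r5c3's peers cover all but 9, so r5c3=9.
Step 33. [r5c4∈{2}] r5c4 is down to just 2, so r5c4=2.
Step 34. [r2c8∈{6}] r2c8 has the single candidate 6 ⇒ r2c8=6.
Step 35. [r3c9∈{3}] nothing but 3 survives at r3c9. So r3c9=3.
Step 36. [r2c3∈{3}] r2c3's peers cover all but 3. So r2c3=3.
Step 37. [r1c4∈{3}] r1c4's peers cover all but 3 ⇒ r1c4=3.
Step 38. [r1c5∈{5}] only 5 remains possible at r1c5 ⇒ r1c5=5.
Step 39. [r5c8∈{5}] nothing but 5 survives at r5c8, so r5c8=5.

Answer: 9 8 6 3 5 2 1 7 4 / 7 4 3 9 8 1 5 6 2 / 1 5 2 7 4 6 8 9 3 / 2 7 5 6 3 9 4 8 1 / 4 3 9 2 1 8 7 5 6 / 6 1 8 5 7 4 3 2 9 / 8 2 7 4 6 3 9 1 5 / 3 9 1 8 2 5 6 4 7 / 5 6 4 1 9 7 2 3 8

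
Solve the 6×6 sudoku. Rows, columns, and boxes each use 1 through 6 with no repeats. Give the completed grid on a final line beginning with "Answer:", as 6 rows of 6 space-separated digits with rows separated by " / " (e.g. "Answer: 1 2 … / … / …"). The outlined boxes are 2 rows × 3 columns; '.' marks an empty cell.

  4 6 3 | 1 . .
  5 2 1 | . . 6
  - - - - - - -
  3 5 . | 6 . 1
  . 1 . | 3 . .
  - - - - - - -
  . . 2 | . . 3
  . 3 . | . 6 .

Step 1. [r3c5∈{2,4}] row 3 places 2 nowhere but r3c5. So r3c5=2.
Step 2. [r6c3∈{4,5}] col 3 places 5 nowhere but r6c3. So r6c3=5.
Step 3. [r1c5∈{5}] nothing but 5 survives at r1c5 ⇒ r1c5=5.
Step 4. [r4c5∈{4}] nothing but 4 survives at r4c5. So r4c5=4.
Step 5. [r6c6∈{2,4}] col 6 places 4 nowhere but r6c6 ⇒ r6c6=4.
Step 6. [r5c1∈{1,6}] across row 5, 6 lands solely at r5c1 ⇒ r5c1=6.
Step 7. [r5c5∈{1}] r5c5's peers cover all but 1. So r5c5=1.
Step 8. [r2c4∈{4}] nothing but 4 survives at r2c4, so r2c4=4.
Step 9. [r6c1∈{1}] r6c1's peers cover all but 1. So r6c1=1.
Step 10. [r5c2∈{4}] r5c2 has the single candidate 4. So r5c2=4.
Step 11. [r4c6∈{5}] r4c6's peers cover all but 5. So r4c6=5.
Step 12. [r1c6∈{2}] only 2 remains possible at r1c6, so r1c6=2.
Step 13. [r5c4∈{5}] r5c4 has the single candidate 5 ⇒ r5c4=5.
Step 14. [r4c3∈{6}] r4c3 is down to just 6, so r4c3=6.
Step 15. [r2c5∈{3}] only 3 remains possible at r2c5. So r2c5=3.
Step 16. [r4c1∈{2}] r4c1's peers cover all but 2 ⇒ r4c1=2.
Step 17. [r3c3∈{4}] r3c3 has the single candidate 4. So r3c3=4.
Step 18. [r6c4∈{2}] r6c4's peers cover all but 2 ⇒ r6c4=2.

Answer: 4 6 3 1 5 2 / 5 2 1 4 3 6 / 3 5 4 6 2 1 / 2 1 6 3 4 5 / 6 4 2 5 1 3 / 1 3 5 2 6 4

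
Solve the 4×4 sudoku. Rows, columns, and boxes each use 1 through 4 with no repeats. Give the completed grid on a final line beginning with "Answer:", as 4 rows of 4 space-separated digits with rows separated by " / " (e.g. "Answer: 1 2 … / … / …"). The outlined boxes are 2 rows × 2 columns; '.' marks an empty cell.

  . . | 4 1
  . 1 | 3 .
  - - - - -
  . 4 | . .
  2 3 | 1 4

Step 1. [r2c4∈{2}] r2c4 has the single candidate 2, so r2c4=2.
Step 2. [r1c1∈{3}] nothing but 3 survives at r1c1, so r1c1=3.
Step 3. [r1c2∈{2}] r1c2 has the single candidate 2, so r1c2=2.
Step 4. [r3c3∈{2}] only 2 remains possible at r3c3, so r3c3=2.
Step 5. [r3c1∈{1}] nothing but 1 survives at r3c1, so r3c1=1.
Step 6. [r3c4∈{3}] only 3 remains possible at r3c4 ⇒ r3c4=3.
Step 7. [r2c1∈{4}] only 4 remains possible at r2c1, so r2c1=4.

Answer: 3 2 4 1 / 4 1 3 2 / 1 4 2 3 / 2 3 1 4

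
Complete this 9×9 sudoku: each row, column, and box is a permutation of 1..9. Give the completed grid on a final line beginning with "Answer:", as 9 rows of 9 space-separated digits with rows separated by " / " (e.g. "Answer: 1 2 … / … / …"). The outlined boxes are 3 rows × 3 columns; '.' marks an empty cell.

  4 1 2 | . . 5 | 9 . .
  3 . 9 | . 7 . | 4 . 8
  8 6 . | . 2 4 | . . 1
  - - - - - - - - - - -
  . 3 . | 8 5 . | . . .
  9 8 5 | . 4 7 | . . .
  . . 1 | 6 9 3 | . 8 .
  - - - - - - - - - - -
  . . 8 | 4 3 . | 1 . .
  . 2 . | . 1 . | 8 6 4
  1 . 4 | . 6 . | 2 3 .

Step 1. [r1c8∈{7}] r1c8's peers cover all but 7. So r1c8=7.
Step 2. [r8c6∈{9}] nothing but 9 survives at r8c6. So r8c6=9.
Step 3. [r4c3∈{6,7}] in col 3, 6 fits only at r4c3. So r4c3=6.
Step 4. [r4c7∈{7}] r4c7 is down to just 7 ⇒ r4c7=7.
Step 5. [r5c4∈{1,2}] r5c4 is the only open cell in col 4 admitting 2, so r5c4=2.
Step 6. [r4c8∈{1,2,4,9}] 4 has one home in row 4: r4c8 ⇒ r4c8=4.
Step 7. [r7c8∈{5,9}] 9 has one home in col 8: r7c8, so r7c8=9.
Step 8. [r2c2∈{5}] nothing but 5 survives at r2c2. So r2c2=5.
Step 9. [r7c2∈{7}] only 7 remains possible at r7c2 ⇒ r7c2=7.
Step 10. [r7c9∈{5}] nothing but 5 survives at r7c9, so r7c9=5.
Step 11. [r1c9∈{3,6}] row 1 places 6 nowhere but r1c9, so r1c9=6.
Step 12. [r3c7∈{3,5}] box 3 places 3 nowhere but r3c7 ⇒ r3c7=3.
Step 13. [r4c1∈{2}] r4c1's peers cover all but 2 ⇒ r4c1=2.
Step 14. [r9c4∈{5,7}] r9c4 is the only open cell in row 9 admitting 5 ⇒ r9c4=5.
Step 15. [r4c6∈{1}] r4c6 has the single candidate 1 ⇒ r4c6=1.
Step 16. [r3c3∈{7}] nothing but 7 survives at r3c3, so r3c3=7.
Step 17. [r2c6∈{6}] r2c6 has the single candidate 6. So r2c6=6.
Step 18. [r8c3∈{3}] r8c3 has the single candidate 3, so r8c3=3.
Step 19. [r1c5∈{8}] r1c5 has the single candidate 8, so r1c5=8.
Step 20. [r8c1∈{5}] r8c1's peers cover all but 5, so r8c1=5.
Step 21. [r8c4∈{7}] r8c4 is down to just 7, so r8c4=7.
Step 22. [r2c4∈{1}] nothing but 1 survives at r2c4 ⇒ r2c4=1.
Step 23. [r7c1∈{6}] r7c1's peers cover all but 6. So r7c1=6.
Step 24. [r6c9∈{2}] nothing but 2 survives at r6c9. So r6c9=2.
Step 25. [r6c2∈{4}] r6c2 is down to just 4 ⇒ r6c2=4.
Step 26. [r5c9∈{3}] only 3 remains possible at r5c9. So r5c9=3.
Step 27. [r5c8∈{1}] only 1 remains possible at r5c8. So r5c8=1.
Step 28. [r3c8∈{5}] only 5 remains possible at r3c8 ⇒ r3c8=5.
Step 29. [r9c9∈{7}] only 7 remains possible at r9c9, so r9c9=7.
Step 30. [r9c6∈{8}] nothing but 8 survives at r9c6. So r9c6=8.
Step 31. [r5c7∈{6}] only 6 remains possible at r5c7 ⇒ r5c7=6.
Step 32. [r1c4∈{3}] nothing but 3 survives at r1c4, so r1c4=3.
Step 33. [r2c8∈{2}] nothing but 2 survives at r2c8 ⇒ r2c8=2.
Step 34. [r9c2∈{9}] only 9 remains possible at r9c2, so r9c2=9.
Step 35. [r6c7∈{5}] r6c7 has the single candidate 5 ⇒ r6c7=5.
Step 36. [r6c1∈{7}] only 7 remains possible at r6c1, so r6c1=7.
Step 37. [r3c4∈{9}] nothing but 9 survives at r3c4, so r3c4=9.
Step 38. [r7c6∈{2}] nothing but 2 survives at r7c6. So r7c6=2.
Step 39. [r4c9∈{9}] only 9 remains possible at r4c9 ⇒ r4c9=9.

Answer: 4 1 2 3 8 5 9 7 6 / 3 5 9 1 7 6 4 2 8 / 8 6 7 9 2 4 3 5 1 / 2 3 6 8 5 1 7 4 9 / 9 8 5 2 4 7 6 1 3 / 7 4 1 6 9 3 5 8 2 / 6 7 8 4 3 2 1 9 5 / 5 2 3 7 1 9 8 6 4 / 1 9 4 5 6 8 2 3 7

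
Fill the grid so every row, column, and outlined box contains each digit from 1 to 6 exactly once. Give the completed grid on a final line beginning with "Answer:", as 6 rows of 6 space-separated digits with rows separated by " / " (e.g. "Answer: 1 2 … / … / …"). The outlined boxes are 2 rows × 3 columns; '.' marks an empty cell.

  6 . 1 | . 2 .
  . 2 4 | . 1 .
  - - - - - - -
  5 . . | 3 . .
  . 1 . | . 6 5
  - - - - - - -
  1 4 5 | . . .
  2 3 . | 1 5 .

Step 1. [r1c6∈{3,4}] in row 1, 3 fits only at r1c6, so r1c6=3.
Step 2. [r2c6∈{6}] nothing but 6 survives at r2c6. So r2c6=6.
Step 3. [r5c6∈{2}] only 2 remains possible at r5c6. So r5c6=2.
Step 4. [r4c4∈{2,4}] col 4 places 2 nowhere but r4c4 ⇒ r4c4=2.
Step 5. [r2c4∈{5}] r2c4 has the single candidate 5, so r2c4=5.
Step 6. [r3c2∈{6}] r3c2 is down to just 6 ⇒ r3c2=6.
Step 7. [r2c1∈{3}] r2c1's peers cover all but 3 ⇒ r2c1=3.
Step 8. [r6c6∈{4}] r6c6's peers cover all but 4 ⇒ r6c6=4.
Step 9. [r5c4∈{6}] r5c4's peers cover all but 6, so r5c4=6.
Step 10. [r4c3∈{3}] r4c3's peers cover all but 3, so r4c3=3.
Step 11. [r3c5∈{4}] nothing but 4 survives at r3c5. So r3c5=4.
Step 12. [r3c6∈{1}] nothing but 1 survives at r3c6, so r3c6=1.
Step 13. [r6c3∈{6}] only 6 remains possible at r6c3. So r6c3=6.
Step 14. [r5c5∈{3}] only 3 remains possible at r5c5, so r5c5=3.
Step 15. [r3c3∈{2}] only 2 remains possible at r3c3, so r3c3=2.
Step 16. [r4c1∈{4}] r4c1 is down to just 4 ⇒ r4c1=4.
Step 17. [r1c2∈{5}] r1c2 is down to just 5 ⇒ r1c2=5.
Step 18. [r1c4∈{4}] only 4 remains possible at r1c4. So r1c4=4.

Answer: 6 5 1 4 2 3 / 3 2 4 5 1 6 / 5 6 2 3 4 1 / 4 1 3 2 6 5 / 1 4 5 6 3 2 / 2 3 6 1 5 4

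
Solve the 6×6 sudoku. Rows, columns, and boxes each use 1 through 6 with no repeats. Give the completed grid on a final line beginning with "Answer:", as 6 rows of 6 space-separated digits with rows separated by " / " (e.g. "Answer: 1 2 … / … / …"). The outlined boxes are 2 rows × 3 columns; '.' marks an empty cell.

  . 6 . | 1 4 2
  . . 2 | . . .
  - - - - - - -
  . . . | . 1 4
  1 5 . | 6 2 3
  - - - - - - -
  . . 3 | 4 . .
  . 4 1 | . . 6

Step 1. [r5c5∈{5}] nothing but 5 survives at r5c5, so r5c5=5.
Step 2. [r1c1∈{3,5}] 3 has one home in row 1: r1c1 ⇒ r1c1=3.
Step 3. [r5c2∈{2}] nothing but 2 survives at r5c2. So r5c2=2.
Step 4. [r2c6∈{5}] r2c6's peers cover all but 5. So r2c6=5.
Step 5. [r2c4∈{3}] nothing but 3 survives at r2c4. So r2c4=3.
Step 6. [r5c1∈{6}] only 6 remains possible at r5c1 ⇒ r5c1=6.
Step 7. [r3c1∈{2}] r3c1's peers cover all but 2 ⇒ r3c1=2.
Step 8. [r3c4∈{5}] r3c4's peers cover all but 5. So r3c4=5.
Step 9. [r4c3∈{4}] r4c3 has the single candidate 4 ⇒ r4c3=4.
Step 10. [r3c2∈{3}] r3c2's peers cover all but 3. So r3c2=3.
Step 11. [r1c3∈{5}] r1c3 is down to just 5 ⇒ r1c3=5.
Step 12. [r6c5∈{3}] only 3 remains possible at r6c5 ⇒ r6c5=3.
Step 13. [r3c3∈{6}] r3c3 is down to just 6. So r3c3=6.
Step 14. [r2c1∈{4}] r2c1 is down to just 4 ⇒ r2c1=4.
Step 15. [r6c1∈{5}] r6c1 has the single candidate 5 ⇒ r6c1=5.
Step 16. [r2c2∈{1}] only 1 remains possible at r2c2, so r2c2=1.
Step 17. [r6c4∈{2}] nothing but 2 survives at r6c4, so r6c4=2.
Step 18. [r2c5∈{6}] r2c5's peers cover all but 6, so r2c5=6.
Step 19. [r5c6∈{1}] r5c6 has the single candidate 1 ⇒ r5c6=1.

Answer: 3 6 5 1 4 2 / 4 1 2 3 6 5 / 2 3 6 5 1 4 / 1 5 4 6 2 3 / 6 2 3 4 5 1 / 5 4 1 2 3 6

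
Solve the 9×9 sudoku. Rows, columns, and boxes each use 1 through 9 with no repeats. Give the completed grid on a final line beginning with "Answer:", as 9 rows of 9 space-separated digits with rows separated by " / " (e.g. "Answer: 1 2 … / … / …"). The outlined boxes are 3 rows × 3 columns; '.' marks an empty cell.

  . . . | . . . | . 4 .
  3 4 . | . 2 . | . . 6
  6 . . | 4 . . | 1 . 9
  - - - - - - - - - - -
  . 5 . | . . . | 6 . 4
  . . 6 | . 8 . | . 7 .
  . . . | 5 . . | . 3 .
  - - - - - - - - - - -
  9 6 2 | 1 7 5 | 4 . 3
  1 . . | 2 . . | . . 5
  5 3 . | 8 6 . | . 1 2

Step 1. [r1c9∈{7,8}] r1c9 is the only open cell in col 9 admitting 7. So r1c9=7.
Step 2. [r4c3∈{1,3,7,8,9}] col 3 places 3 nowhere but r4c3 ⇒ r4c3=3.
Step 3. [r6c9∈{1,8}] 8 has one home in col 9: r6c9. So r6c9=8.
Step 4. [r6c6∈{1,2,4,6,7,9}] r6c6 is the only open cell in row 6 admitting 6, so r6c6=6.
Step 5. [r1c7∈{2,3,5,8}] col 7 places 3 nowhere but r1c7. So r1c7=3.
Step 6. [r7c8∈{8}] r7c8 has the single candidate 8, so r7c8=8.
Step 7. [r2c7∈{5,8}] across col 7, 8 lands solely at r2c7 ⇒ r2c7=8.
Step 8. [r3c8∈{2,5}] box 3 places 2 nowhere but r3c8, so r3c8=2.
Step 9. [r4c8∈{9}] r4c8's peers cover all but 9 ⇒ r4c8=9.
Step 10. [r4c5∈{1}] only 1 remains possible at r4c5, so r4c5=1.
Step 11. [r6c7∈{2}] r6c7's peers cover all but 2. So r6c7=2.
Step 12. [r4c4∈{7}] r4c4 is down to just 7, so r4c4=7.
Step 13. [r2c4∈{9}] only 9 remains possible at r2c4, so r2c4=9.
Step 14. [r6c1∈{4,7}] 7 has one home in col 1: r6c1. So r6c1=7.
Step 15. [r5c1∈{2,4}] across col 1, 4 lands solely at r5c1. So r5c1=4.
Step 16. [r6c5∈{4,9}] 4 has one home in row 6: r6c5. So r6c5=4.
Step 17. [r5c6∈{2,3,9}] 9 has one home in box 5: r5c6, so r5c6=9.
Step 18. [r5c2∈{1,2}] row 5 places 2 nowhere but r5c2. So r5c2=2.
Step 19. [r8c5∈{3,9}] col 5 places 9 nowhere but r8c5 ⇒ r8c5=9.
Step 20. [r8c7∈{7}] nothing but 7 survives at r8c7. So r8c7=7.
Step 21. [r3c2∈{7,8}] r3c2 is the only open cell in col 2 admitting 7, so r3c2=7.
Step 22. [r3c5∈{3,5}] r3c5 is the only open cell in col 5 admitting 3. So r3c5=3.
Step 23. [r3c3∈{5,8}] across row 3, 5 lands solely at r3c3 ⇒ r3c3=5.
Step 24. [r2c3∈{1}] r2c3's peers cover all but 1 ⇒ r2c3=1.
Step 25. [r6c3∈{9}] r6c3 is down to just 9, so r6c3=9.
Step 26. [r1c3∈{8}] r1c3's peers cover all but 8, so r1c3=8.
Step 27. [r9c6∈{4}] only 4 remains possible at r9c6 ⇒ r9c6=4.
Step 28. [r1c4∈{6}] r1c4 has the single candidate 6 ⇒ r1c4=6.
Step 29. [r1c1∈{2}] only 2 remains possible at r1c1, so r1c1=2.
Step 30. [r2c8∈{5}] nothing but 5 survives at r2c8 ⇒ r2c8=5.
Step 31. [r4c1∈{8}] only 8 remains possible at r4c1. So r4c1=8.
Step 32. [r5c9∈{1}] nothing but 1 survives at r5c9 ⇒ r5c9=1.
Step 33. [r8c6∈{3}] r8c6's peers cover all but 3, so r8c6=3.
Step 34. [r8c2∈{8}] nothing but 8 survives at r8c2, so r8c2=8.
Step 35. [r1c6∈{1}] nothing but 1 survives at r1c6, so r1c6=1.
Step 36. [r6c2∈{1}] only 1 remains possible at r6c2 ⇒ r6c2=1.
Step 37. [r1c5∈{5}] r1c5 is down to just 5. So r1c5=5.
Step 38. [r5c4∈{3}] r5c4 has the single candidate 3 ⇒ r5c4=3.
Step 39. [r3c6∈{8}] nothing but 8 survives at r3c6 ⇒ r3c6=8.
Step 40. [r4c6∈{2}] r4c6 has the single candidate 2, so r4c6=2.
Step 41. [r1c2∈{9}] r1c2 is down to just 9. So r1c2=9.
Step 42. [r9c3∈{7}] r9c3's peers cover all but 7, so r9c3=7.
Step 43. [r9c7∈{9}] r9c7 has the single candidate 9. So r9c7=9.
Step 44. [r8c8∈{6}] only 6 remains possible at r8c8, so r8c8=6.
Step 45. [r8c3∈{4}] only 4 remains possible at r8c3, so r8c3=4.
Step 46. [r5c7∈{5}] r5c7 is down to just 5, so r5c7=5.
Step 47. [r2c6∈{7}] only 7 remains possible at r2c6 ⇒ r2c6=7.

Answer: 2 9 8 6 5 1 3 4 7 / 3 4 1 9 2 7 8 5 6 / 6 7 5 4 3 8 1 2 9 / 8 5 3 7 1 2 6 9 4 / 4 2 6 3 8 9 5 7 1 / 7 1 9 5 4 6 2 3 8 / 9 6 2 1 7 5 4 8 3 / 1 8 4 2 9 3 7 6 5 / 5 3 7 8 6 4 9 1 2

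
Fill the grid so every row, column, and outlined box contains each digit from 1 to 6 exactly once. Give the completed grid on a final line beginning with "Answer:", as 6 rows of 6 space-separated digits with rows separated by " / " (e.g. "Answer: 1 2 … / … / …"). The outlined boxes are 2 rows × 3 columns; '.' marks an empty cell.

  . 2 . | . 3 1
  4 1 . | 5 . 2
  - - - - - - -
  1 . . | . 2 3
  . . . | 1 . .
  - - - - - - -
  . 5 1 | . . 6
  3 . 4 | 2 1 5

Step 1. [r3c3∈{5,6}] row 3 places 5 nowhere but r3c3, so r3c3=5.
Step 2. [r1c3∈{6}] r1c3's peers cover all but 6 ⇒ r1c3=6.
Step 3. [r4c1∈{2,6}] in col 1, 6 fits only at r4c1. So r4c1=6.
Step 4. [r4c6∈{4}] nothing but 4 survives at r4c6 ⇒ r4c6=4.
Step 5. [r5c5∈{4}] r5c5 has the single candidate 4. So r5c5=4.
Step 6. [r4c3∈{2,3}] across row 4, 2 lands solely at r4c3, so r4c3=2.
Step 7. [r2c5∈{6}] r2c5 has the single candidate 6 ⇒ r2c5=6.
Step 8. [r2c3∈{3}] r2c3 is down to just 3. So r2c3=3.
Step 9. [r4c5∈{5}] r4c5 has the single candidate 5 ⇒ r4c5=5.
Step 10. [r5c1∈{2}] r5c1 is down to just 2 ⇒ r5c1=2.
Step 11. [r3c2∈{4}] r3c2 is down to just 4, so r3c2=4.
Step 12. [r4c2∈{3}] r4c2 has the single candidate 3, so r4c2=3.
Step 13. [r6c2∈{6}] r6c2 is down to just 6. So r6c2=6.
Step 14. [r5c4∈{3}] r5c4 has the single candidate 3. So r5c4=3.
Step 15. [r1c4∈{4}] r1c4 has the single candidate 4, so r1c4=4.
Step 16. [r1c1∈{5}] only 5 remains possible at r1c1. So r1c1=5.
Step 17. [r3c4∈{6}] only 6 remains possible at r3c4 ⇒ r3c4=6.

Answer: 5 2 6 4 3 1 / 4 1 3 5 6 2 / 1 4 5 6 2 3 / 6 3 2 1 5 4 / 2 5 1 3 4 6 / 3 6 4 2 1 5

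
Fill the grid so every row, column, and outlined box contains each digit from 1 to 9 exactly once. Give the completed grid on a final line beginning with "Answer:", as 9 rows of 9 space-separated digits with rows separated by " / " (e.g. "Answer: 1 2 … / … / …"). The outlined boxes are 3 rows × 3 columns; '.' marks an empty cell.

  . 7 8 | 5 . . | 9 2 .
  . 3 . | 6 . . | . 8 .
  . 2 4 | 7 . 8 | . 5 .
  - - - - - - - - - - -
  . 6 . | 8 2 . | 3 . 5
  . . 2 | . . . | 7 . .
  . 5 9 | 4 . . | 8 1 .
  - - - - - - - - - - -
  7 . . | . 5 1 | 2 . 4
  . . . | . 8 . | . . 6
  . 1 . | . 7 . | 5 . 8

Step 1. [r9c6∈{2,3,4,6,9}] across box 8, 6 lands solely at r9c6. So r9c6=6.
Step 2. [r8c6∈{2,3,4,9}] box 8 places 4 nowhere but r8c6. So r8c6=4.
Step 3. [r9c3∈{3}] r9c3 has the single candidate 3. So r9c3=3.
Step 4. [r9c8∈{9}] r9c8's peers cover all but 9, so r9c8=9.
Step 5. [r1c6∈{3}] r1c6 has the single candidate 3 ⇒ r1c6=3.
Step 6. [r1c9∈{1}] only 1 remains possible at r1c9. So r1c9=1.
Step 7. [r4c6∈{7,9}] in row 4, 9 fits only at r4c6. So r4c6=9.
Step 8. [r5c1∈{1,3,4,8}] col 1 places 8 nowhere but r5c1, so r5c1=8.
Step 9. [r8c2∈{9}] r8c2 is down to just 9 ⇒ r8c2=9.
Step 10. [r9c4∈{2}] r9c4's peers cover all but 2 ⇒ r9c4=2.
Step 11. [r8c4∈{3}] r8c4's peers cover all but 3. So r8c4=3.
Step 12. [r5c5∈{1,3,6}] row 5 places 3 nowhere but r5c5, so r5c5=3.
Step 13. [r5c2∈{4}] r5c2 is down to just 4, so r5c2=4.
Step 14. [r4c1∈{1}] nothing but 1 survives at r4c1, so r4c1=1.
Step 15. [r3c5∈{1,9}] in row 3, 1 fits only at r3c5. So r3c5=1.
Step 16. [r8c3∈{5}] only 5 remains possible at r8c3, so r8c3=5.
Step 17. [r2c5∈{4,9}] 9 has one home in col 5: r2c5. So r2c5=9.
Step 18. [r3c1∈{6,9}] row 3 places 9 nowhere but r3c1, so r3c1=9.
Step 19. [r5c9∈{9}] nothing but 9 survives at r5c9. So r5c9=9.
Step 20. [r6c9∈{2}] r6c9 has the single candidate 2, so r6c9=2.
Step 21. [r4c3∈{7}] nothing but 7 survives at r4c3, so r4c3=7.
Step 22. [r2c6∈{2}] r2c6's peers cover all but 2 ⇒ r2c6=2.
Step 23. [r6c1∈{3}] only 3 remains possible at r6c1, so r6c1=3.
Step 24. [r9c1∈{4}] r9c1 has the single candidate 4 ⇒ r9c1=4.
Step 25. [r2c1∈{5}] only 5 remains possible at r2c1. So r2c1=5.
Step 26. [r5c6∈{5}] r5c6's peers cover all but 5, so r5c6=5.
Step 27. [r7c8∈{3}] r7c8 has the single candidate 3. So r7c8=3.
Step 28. [r1c1∈{6}] r1c1's peers cover all but 6 ⇒ r1c1=6.
Step 29. [r7c2∈{8}] nothing but 8 survives at r7c2. So r7c2=8.
Step 30. [r2c9∈{7}] only 7 remains possible at r2c9 ⇒ r2c9=7.
Step 31. [r7c4∈{9}] r7c4 is down to just 9 ⇒ r7c4=9.
Step 32. [r3c9∈{3}] only 3 remains possible at r3c9. So r3c9=3.
Step 33. [r5c4∈{1}] only 1 remains possible at r5c4. So r5c4=1.
Step 34. [r8c1∈{2}] r8c1's peers cover all but 2, so r8c1=2.
Step 35. [r8c7∈{1}] r8c7's peers cover all but 1 ⇒ r8c7=1.
Step 36. [r4c8∈{4}] r4c8 is down to just 4, so r4c8=4.
Step 37. [r2c3∈{1}] r2c3's peers cover all but 1. So r2c3=1.
Step 38. [r6c6∈{7}] nothing but 7 survives at r6c6 ⇒ r6c6=7.
Step 39. [r2c7∈{4}] r2c7's peers cover all but 4 ⇒ r2c7=4.
Step 40. [r1c5∈{4}] only 4 remains possible at r1c5, so r1c5=4.
Step 41. [r6c5∈{6}] r6c5 has the single candidate 6 ⇒ r6c5=6.
Step 42. [r7c3∈{6}] r7c3 has the single candidate 6. So r7c3=6.
Step 43. [r3c7∈{6}] r3c7 has the single candidate 6 ⇒ r3c7=6.
Step 44. [r5c8∈{6}] only 6 remains possible at r5c8 ⇒ r5c8=6.
Step 45. [r8c8∈{7}] r8c8 has the single candidate 7 ⇒ r8c8=7.

Answer: 6 7 8 5 4 3 9 2 1 / 5 3 1 6 9 2 4 8 7 / 9 2 4 7 1 8 6 5 3 / 1 6 7 8 2 9 3 4 5 / 8 4 2 1 3 5 7 6 9 / 3 5 9 4 6 7 8 1 2 / 7 8 6 9 5 1 2 3 4 / 2 9 5 3 8 4 1 7 6 / 4 1 3 2 7 6 5 9 8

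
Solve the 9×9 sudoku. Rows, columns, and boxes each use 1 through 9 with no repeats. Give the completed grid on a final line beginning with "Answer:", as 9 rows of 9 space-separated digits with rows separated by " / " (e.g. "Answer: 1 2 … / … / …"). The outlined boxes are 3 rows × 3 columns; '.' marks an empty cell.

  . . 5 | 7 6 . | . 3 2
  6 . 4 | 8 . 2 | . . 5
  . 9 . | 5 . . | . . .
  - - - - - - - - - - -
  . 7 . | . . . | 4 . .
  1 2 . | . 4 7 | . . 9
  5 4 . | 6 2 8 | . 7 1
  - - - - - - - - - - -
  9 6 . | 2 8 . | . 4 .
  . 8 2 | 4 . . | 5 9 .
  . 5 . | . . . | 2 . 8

Step 1. [r2c8∈{1}] nothing but 1 survives at r2c8, so r2c8=1.
Step 2. [r5c4∈{3}] only 3 remains possible at r5c4. So r5c4=3.
Step 3. [r9c8∈{6}] only 6 remains possible at r9c8. So r9c8=6.
Step 4. [r3c8∈{8}] r3c8 is down to just 8, so r3c8=8.
Step 5. [r7c7∈{1,3,7}] 1 has one home in col 7: r7c7, so r7c7=1.
Step 6. [r9c3∈{1,3,7}] 1 has one home in box 7: r9c3 ⇒ r9c3=1.
Step 7. [r4c5∈{1,5,9}] col 5 places 5 nowhere but r4c5, so r4c5=5.
Step 8. [r1c6∈{1,4,9}] in row 1, 4 fits only at r1c6. So r1c6=4.
Step 9. [r2c5∈{3,9}] in box 2, 9 fits only at r2c5. So r2c5=9.
Step 10. [r3c1∈{2,3,7}] 2 has one home in row 3: r3c1 ⇒ r3c1=2.
Step 11. [r3c3∈{3,7}] across box 1, 7 lands solely at r3c3, so r3c3=7.
Step 12. [r7c3∈{3}] r7c3 is down to just 3, so r7c3=3.
Step 13. [r8c9∈{3,7}] across box 9, 3 lands solely at r8c9. So r8c9=3.
Step 14. [r4c9∈{6}] r4c9's peers cover all but 6, so r4c9=6.
Step 15. [r8c1∈{7}] nothing but 7 survives at r8c1, so r8c1=7.
Step 16. [r9c4∈{9}] r9c4 has the single candidate 9, so r9c4=9.
Step 17. [r9c6∈{3}] r9c6 has the single candidate 3, so r9c6=3.
Step 18. [r3c6∈{1}] r3c6 is down to just 1, so r3c6=1.
Step 19. [r6c3∈{9}] only 9 remains possible at r6c3 ⇒ r6c3=9.
Step 20. [r4c3∈{8}] r4c3's peers cover all but 8, so r4c3=8.
Step 21. [r5c7∈{8}] r5c7 is down to just 8, so r5c7=8.
Step 22. [r1c2∈{1}] r1c2's peers cover all but 1. So r1c2=1.
Step 23. [r5c3∈{6}] r5c3 is down to just 6. So r5c3=6.
Step 24. [r3c5∈{3}] r3c5 has the single candidate 3 ⇒ r3c5=3.
Step 25. [r7c9∈{7}] nothing but 7 survives at r7c9 ⇒ r7c9=7.
Step 26. [r7c6∈{5}] r7c6's peers cover all but 5, so r7c6=5.
Step 27. [r9c1∈{4}] only 4 remains possible at r9c1. So r9c1=4.
Step 28. [r3c9∈{4}] r3c9 is down to just 4 ⇒ r3c9=4.
Step 29. [r2c7∈{7}] r2c7 has the single candidate 7. So r2c7=7.
Step 30. [r6c7∈{3}] only 3 remains possible at r6c7, so r6c7=3.
Step 31. [r5c8∈{5}] nothing but 5 survives at r5c8. So r5c8=5.
Step 32. [r1c7∈{9}] r1c7's peers cover all but 9. So r1c7=9.
Step 33. [r8c5∈{1}] nothing but 1 survives at r8c5 ⇒ r8c5=1.
Step 34. [r4c1∈{3}] r4c1 has the single candidate 3. So r4c1=3.
Step 35. [r8c6∈{6}] nothing but 6 survives at r8c6. So r8c6=6.
Step 36. [r4c6∈{9}] only 9 remains possible at r4c6, so r4c6=9.
Step 37. [r1c1∈{8}] nothing but 8 survives at r1c1, so r1c1=8.
Step 38. [r3c7∈{6}] r3c7 has the single candidate 6 ⇒ r3c7=6.
Step 39. [r4c4∈{1}] r4c4's peers cover all but 1 ⇒ r4c4=1.
Step 40. [r9c5∈{7}] r9c5 is down to just 7. So r9c5=7.
Step 41. [r4c8∈{2}] nothing but 2 survives at r4c8, so r4c8=2.
Step 42. [r2c2∈{3}] nothing but 3 survives at r2c2. So r2c2=3.

Answer: 8 1 5 7 6 4 9 3 2 / 6 3 4 8 9 2 7 1 5 / 2 9 7 5 3 1 6 8 4 / 3 7 8 1 5 9 4 2 6 / 1 2 6 3 4 7 8 5 9 / 5 4 9 6 2 8 3 7 1 / 9 6 3 2 8 5 1 4 7 / 7 8 2 4 1 6 5 9 3 / 4 5 1 9 7 3 2 6 8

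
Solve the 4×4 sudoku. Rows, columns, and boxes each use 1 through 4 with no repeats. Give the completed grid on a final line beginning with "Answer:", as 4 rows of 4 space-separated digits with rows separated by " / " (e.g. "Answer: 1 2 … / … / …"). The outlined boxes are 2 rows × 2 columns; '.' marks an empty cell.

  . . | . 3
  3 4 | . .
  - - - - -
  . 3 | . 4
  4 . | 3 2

Step 1. [r3c3∈{1}] r3c3's peers cover all but 1. So r3c3=1.
Step 2. [r1c2∈{1,2}] 2 has one home in col 2: r1c2 ⇒ r1c2=2.
Step 3. [r4c2∈{1}] nothing but 1 survives at r4c2. So r4c2=1.
Step 4. [r2c4∈{1}] r2c4 has the single candidate 1, so r2c4=1.
Step 5. [r2c3∈{2}] only 2 remains possible at r2c3. So r2c3=2.
Step 6. [r1c1∈{1}] r1c1 has the single candidate 1, so r1c1=1.
Step 7. [r1c3∈{4}] nothing but 4 survives at r1c3. So r1c3=4.
Step 8. [r3c1∈{2}] r3c1 has the single candidate 2 ⇒ r3c1=2.

Answer: 1 2 4 3 / 3 4 2 1 / 2 3 1 4 / 4 1 3 2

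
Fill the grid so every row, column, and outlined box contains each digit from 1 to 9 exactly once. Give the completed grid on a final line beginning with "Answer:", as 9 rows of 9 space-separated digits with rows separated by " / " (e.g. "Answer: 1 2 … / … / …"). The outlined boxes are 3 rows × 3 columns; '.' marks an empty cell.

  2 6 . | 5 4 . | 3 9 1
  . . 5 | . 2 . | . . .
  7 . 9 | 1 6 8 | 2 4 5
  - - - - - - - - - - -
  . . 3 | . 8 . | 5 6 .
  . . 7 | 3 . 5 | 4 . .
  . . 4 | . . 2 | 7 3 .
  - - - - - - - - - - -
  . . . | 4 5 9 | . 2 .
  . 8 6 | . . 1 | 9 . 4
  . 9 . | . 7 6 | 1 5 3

Step 1. [r5c1∈{1,6,8,9}] row 5 places 6 nowhere but r5c1. So r5c1=6.
Step 2. [r6c1∈{1,5,8,9}] r6c1 is the only open cell in box 4 admitting 8 ⇒ r6c1=8.
Step 3. [r6c9∈{9}] only 9 remains possible at r6c9, so r6c9=9.
Step 4. [r7c2∈{1,3,7}] r7c2 is the only open cell in col 2 admitting 7 ⇒ r7c2=7.
Step 5. [r2c9∈{6,7,8}] 7 has one home in col 9: r2c9, so r2c9=7.
Step 6. [r5c8∈{1,8}] col 8 places 1 nowhere but r5c8. So r5c8=1.
Step 7. [r7c1∈{1,3}] 3 has one home in row 7: r7c1. So r7c1=3.
Step 8. [r2c2∈{1,3,4}] across col 2, 4 lands solely at r2c2. So r2c2=4.
Step 9. [r4c9∈{2}] r4c9 has the single candidate 2, so r4c9=2.
Step 10. [r2c7∈{6,8}] 6 has one home in row 2: r2c7 ⇒ r2c7=6.
Step 11. [r4c2∈{1}] r4c2 has the single candidate 1. So r4c2=1.
Step 12. [r4c4∈{7,9}] col 4 places 7 nowhere but r4c4, so r4c4=7.
Step 13. [r7c7∈{8}] r7c7 has the single candidate 8, so r7c7=8.
Step 14. [r9c3∈{2}] r9c3 is down to just 2 ⇒ r9c3=2.
Step 15. [r5c9∈{8}] nothing but 8 survives at r5c9. So r5c9=8.
Step 16. [r2c8∈{8}] r2c8's peers cover all but 8 ⇒ r2c8=8.
Step 17. [r5c5∈{9}] r5c5 is down to just 9, so r5c5=9.
Step 18. [r7c3∈{1}] r7c3's peers cover all but 1 ⇒ r7c3=1.
Step 19. [r1c6∈{7}] nothing but 7 survives at r1c6. So r1c6=7.
Step 20. [r7c9∈{6}] only 6 remains possible at r7c9. So r7c9=6.
Step 21. [r2c1∈{1}] r2c1 is down to just 1. So r2c1=1.
Step 22. [r8c4∈{2}] r8c4's peers cover all but 2. So r8c4=2.
Step 23. [r4c1∈{9}] only 9 remains possible at r4c1, so r4c1=9.
Step 24. [r6c5∈{1}] nothing but 1 survives at r6c5, so r6c5=1.
Step 25. [r8c8∈{7}] only 7 remains possible at r8c8 ⇒ r8c8=7.
Step 26. [r2c4∈{9}] r2c4 has the single candidate 9, so r2c4=9.
Step 27. [r6c4∈{6}] r6c4 has the single candidate 6 ⇒ r6c4=6.
Step 28. [r2c6∈{3}] r2c6 is down to just 3. So r2c6=3.
Step 29. [r9c4∈{8}] r9c4 has the single candidate 8 ⇒ r9c4=8.
Step 30. [r8c1∈{5}] only 5 remains possible at r8c1, so r8c1=5.
Step 31. [r5c2∈{2}] r5c2 has the single candidate 2. So r5c2=2.
Step 32. [r9c1∈{4}] r9c1's peers cover all but 4 ⇒ r9c1=4.
Step 33. [r3c2∈{3}] only 3 remains possible at r3c2, so r3c2=3.
Step 34. [r6c2∈{5}] nothing but 5 survives at r6c2 ⇒ r6c2=5.
Step 35. [r8c5∈{3}] r8c5 has the single candidate 3, so r8c5=3.
Step 36. [r1c3∈{8}] nothing but 8 survives at r1c3. So r1c3=8.
Step 37. [r4c6∈{4}] r4c6's peers cover all but 4 ⇒ r4c6=4.

Answer: 2 6 8 5 4 7 3 9 1 / 1 4 5 9 2 3 6 8 7 / 7 3 9 1 6 8 2 4 5 / 9 1 3 7 8 4 5 6 2 / 6 2 7 3 9 5 4 1 8 / 8 5 4 6 1 2 7 3 9 / 3 7 1 4 5 9 8 2 6 / 5 8 6 2 3 1 9 7 4 / 4 9 2 8 7 6 1 5 3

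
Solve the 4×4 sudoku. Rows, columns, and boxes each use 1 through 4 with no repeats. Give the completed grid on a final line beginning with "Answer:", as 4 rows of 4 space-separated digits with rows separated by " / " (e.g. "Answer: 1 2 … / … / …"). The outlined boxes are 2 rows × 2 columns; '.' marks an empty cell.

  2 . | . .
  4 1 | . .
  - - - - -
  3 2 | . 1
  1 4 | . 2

Step 1. [r2c4∈{3}] r2c4's peers cover all but 3. So r2c4=3.
Step 2. [r1c4∈{4}] r1c4 is down to just 4, so r1c4=4.
Step 3. [r4c3∈{3}] only 3 remains possible at r4c3 ⇒ r4c3=3.
Step 4. [r1c3∈{1}] r1c3 is down to just 1 ⇒ r1c3=1.
Step 5. [r2c3∈{2}] only 2 remains possible at r2c3, so r2c3=2.
Step 6. [r1c2∈{3}] only 3 remains possible at r1c2 ⇒ r1c2=3.
Step 7. [r3c3∈{4}] nothing but 4 survives at r3c3 ⇒ r3c3=4.

Answer: 2 3 1 4 / 4 1 2 3 / 3 2 4 1 / 1 4 3 2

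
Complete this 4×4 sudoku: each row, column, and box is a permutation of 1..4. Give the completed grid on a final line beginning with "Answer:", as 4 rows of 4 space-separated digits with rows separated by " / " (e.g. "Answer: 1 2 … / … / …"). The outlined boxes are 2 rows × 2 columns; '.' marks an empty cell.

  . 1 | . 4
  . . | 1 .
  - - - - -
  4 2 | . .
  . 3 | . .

Step 1. [r3c4∈{1,3}] r3c4 is the only open cell in row 3 admitting 1, so r3c4=1.
Step 2. [r2c4∈{2,3}] in col 4, 3 fits only at r2c4, so r2c4=3.
Step 3. [r1c3∈{2}] only 2 remains possible at r1c3, so r1c3=2.
Step 4. [r2c1∈{2}] r2c1's peers cover all but 2. So r2c1=2.
Step 5. [r3c3∈{3}] r3c3 is down to just 3. So r3c3=3.
Step 6. [r1c1∈{3}] only 3 remains possible at r1c1 ⇒ r1c1=3.
Step 7. [r4c1∈{1}] only 1 remains possible at r4c1 ⇒ r4c1=1.
Step 8. [r4c4∈{2}] r4c4 is down to just 2. So r4c4=2.
Step 9. [r4c3∈{4}] r4c3's peers cover all but 4, so r4c3=4.
Step 10. [r2c2∈{4}] only 4 remains possible at r2c2 ⇒ r2c2=4.

Answer: 3 1 2 4 / 2 4 1 3 / 4 2 3 1 / 1 3 4 2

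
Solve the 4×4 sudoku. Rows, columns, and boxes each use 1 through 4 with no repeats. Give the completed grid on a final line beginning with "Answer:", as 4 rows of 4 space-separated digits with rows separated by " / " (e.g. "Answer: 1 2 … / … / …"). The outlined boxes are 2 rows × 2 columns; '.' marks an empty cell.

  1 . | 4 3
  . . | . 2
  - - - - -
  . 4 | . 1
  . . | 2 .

Step 1. [r4c1∈{3}] r4c1's peers cover all but 3 ⇒ r4c1=3.
Step 2. [r2c3∈{1}] r2c3 has the single candidate 1, so r2c3=1.
Step 3. [r2c1∈{4}] r2c1's peers cover all but 4. So r2c1=4.
Step 4. [r1c2∈{2}] nothing but 2 survives at r1c2 ⇒ r1c2=2.
Step 5. [r4c4∈{4}] r4c4 is down to just 4 ⇒ r4c4=4.
Step 6. [r3c1∈{2}] nothing but 2 survives at r3c1 ⇒ r3c1=2.
Step 7. [r4c2∈{1}] r4c2's peers cover all but 1 ⇒ r4c2=1.
Step 8. [r2c2∈{3}] nothing but 3 survives at r2c2. So r2c2=3.
Step 9. [r3c3∈{3}] nothing but 3 survives at r3c3 ⇒ r3c3=3.

Answer: 1 2 4 3 / 4 3 1 2 / 2 4 3 1 / 3 1 2 4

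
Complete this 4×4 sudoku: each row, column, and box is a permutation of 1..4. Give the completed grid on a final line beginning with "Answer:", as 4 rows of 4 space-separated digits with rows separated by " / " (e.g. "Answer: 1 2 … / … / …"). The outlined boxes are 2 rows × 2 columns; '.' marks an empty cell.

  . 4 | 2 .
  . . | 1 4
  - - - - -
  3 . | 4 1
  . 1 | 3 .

Step 1. [r2c1∈{2}] nothing but 2 survives at r2c1. So r2c1=2.
Step 2. [r1c4∈{3}] r1c4's peers cover all but 3. So r1c4=3.
Step 3. [r1c1∈{1}] only 1 remains possible at r1c1, so r1c1=1.
Step 4. [r4c1∈{4}] nothing but 4 survives at r4c1. So r4c1=4.
Step 5. [r3c2∈{2}] r3c2 has the single candidate 2. So r3c2=2.
Step 6. [r4c4∈{2}] only 2 remains possible at r4c4, so r4c4=2.
Step 7. [r2c2∈{3}] r2c2 has the single candidate 3, so r2c2=3.

Answer: 1 4 2 3 / 2 3 1 4 / 3 2 4 1 / 4 1 3 2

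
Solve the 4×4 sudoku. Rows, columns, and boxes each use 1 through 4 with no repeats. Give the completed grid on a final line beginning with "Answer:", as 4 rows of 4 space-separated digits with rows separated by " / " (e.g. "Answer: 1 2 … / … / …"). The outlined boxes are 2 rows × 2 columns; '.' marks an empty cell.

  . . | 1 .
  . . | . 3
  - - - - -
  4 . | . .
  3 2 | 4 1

Step 1. [r2c3∈{2}] r2c3's peers cover all but 2, so r2c3=2.
Step 2. [r2c2∈{1,4}] 4 has one home in row 2: r2c2 ⇒ r2c2=4.
Step 3. [r1c2∈{3}] r1c2's peers cover all but 3. So r1c2=3.
Step 4. [r2c1∈{1}] r2c1 is down to just 1 ⇒ r2c1=1.
Step 5. [r3c3∈{3}] r3c3 has the single candidate 3. So r3c3=3.
Step 6. [r1c4∈{4}] only 4 remains possible at r1c4, so r1c4=4.
Step 7. [r3c2∈{1}] nothing but 1 survives at r3c2. So r3c2=1.
Step 8. [r1c1∈{2}] r1c1 is down to just 2. So r1c1=2.
Step 9. [r3c4∈{2}] nothing but 2 survives at r3c4, so r3c4=2.

Answer: 2 3 1 4 / 1 4 2 3 / 4 1 3 2 / 3 2 4 1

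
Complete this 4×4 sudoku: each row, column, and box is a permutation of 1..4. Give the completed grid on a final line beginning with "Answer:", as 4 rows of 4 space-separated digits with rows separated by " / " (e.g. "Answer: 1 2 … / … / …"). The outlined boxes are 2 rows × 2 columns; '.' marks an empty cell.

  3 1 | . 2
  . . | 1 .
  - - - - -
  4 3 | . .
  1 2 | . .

Step 1. [r2c4∈{3,4}] 3 has one home in row 2: r2c4, so r2c4=3.
Step 2. [r1c3∈{4}] only 4 remains possible at r1c3 ⇒ r1c3=4.
Step 3. [r2c2∈{4}] only 4 remains possible at r2c2. So r2c2=4.
Step 4. [r2c1∈{2}] r2c1's peers cover all but 2. So r2c1=2.
Step 5. [r3c3∈{2}] r3c3 has the single candidate 2, so r3c3=2.
Step 6. [r4c4∈{4}] r4c4's peers cover all but 4 ⇒ r4c4=4.
Step 7. [r3c4∈{1}] nothing but 1 survives at r3c4. So r3c4=1.
Step 8. [r4c3∈{3}] r4c3 has the single candidate 3 ⇒ r4c3=3.

Answer: 3 1 4 2 / 2 4 1 3 / 4 3 2 1 / 1 2 3 4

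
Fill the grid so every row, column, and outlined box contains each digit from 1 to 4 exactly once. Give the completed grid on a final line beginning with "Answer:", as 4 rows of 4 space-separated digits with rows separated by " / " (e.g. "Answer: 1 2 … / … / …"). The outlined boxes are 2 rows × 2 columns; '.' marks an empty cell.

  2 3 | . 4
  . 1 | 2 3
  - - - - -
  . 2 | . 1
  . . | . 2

Step 1. [r4c2∈{4}] only 4 remains possible at r4c2. So r4c2=4.
Step 2. [r4c3∈{3}] only 3 remains possible at r4c3. So r4c3=3.
Step 3. [r2c1∈{4}] only 4 remains possible at r2c1 ⇒ r2c1=4.
Step 4. [r1c3∈{1}] r1c3's peers cover all but 1, so r1c3=1.
Step 5. [r3c1∈{3}] only 3 remains possible at r3c1. So r3c1=3.
Step 6. [r4c1∈{1}] r4c1 has the single candidate 1 ⇒ r4c1=1.
Step 7. [r3c3∈{4}] nothing but 4 survives at r3c3. So r3c3=4.

Answer: 2 3 1 4 / 4 1 2 3 / 3 2 4 1 / 1 4 3 2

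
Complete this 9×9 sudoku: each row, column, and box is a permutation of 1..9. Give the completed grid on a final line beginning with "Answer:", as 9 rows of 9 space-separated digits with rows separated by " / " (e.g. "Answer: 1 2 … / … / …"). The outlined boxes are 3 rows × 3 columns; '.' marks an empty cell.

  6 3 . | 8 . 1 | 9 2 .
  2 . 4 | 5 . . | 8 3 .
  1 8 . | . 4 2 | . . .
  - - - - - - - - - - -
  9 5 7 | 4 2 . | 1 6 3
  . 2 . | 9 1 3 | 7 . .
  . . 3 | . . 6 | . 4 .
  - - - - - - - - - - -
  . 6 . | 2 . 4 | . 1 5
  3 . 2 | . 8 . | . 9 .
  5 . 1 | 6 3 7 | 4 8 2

Step 1. [r3c8∈{5,7}] 7 has one home in col 8: r3c8. So r3c8=7.
Step 2. [r6c1∈{8}] r6c1 has the single candidate 8, so r6c1=8.
Step 3. [r3c7∈{5,6}] in box 3, 5 fits only at r3c7 ⇒ r3c7=5.
Step 4. [r2c5∈{6,7,9}] 6 has one home in col 5: r2c5. So r2c5=6.
Step 5. [r3c3∈{9}] r3c3 is down to just 9, so r3c3=9.
Step 6. [r8c9∈{6,7}] in col 9, 7 fits only at r8c9. So r8c9=7.
Step 7. [r6c5∈{5,7}] 5 has one home in row 6: r6c5, so r6c5=5.
Step 8. [r7c5∈{9}] r7c5 has the single candidate 9 ⇒ r7c5=9.
Step 9. [r7c3∈{8}] only 8 remains possible at r7c3 ⇒ r7c3=8.
Step 10. [r3c9∈{6}] nothing but 6 survives at r3c9 ⇒ r3c9=6.
Step 11. [r1c5∈{7}] r1c5 is down to just 7, so r1c5=7.
Step 12. [r7c1∈{7}] only 7 remains possible at r7c1. So r7c1=7.
Step 13. [r6c2∈{1}] r6c2 has the single candidate 1, so r6c2=1.
Step 14. [r2c9∈{1}] r2c9 has the single candidate 1, so r2c9=1.
Step 15. [r2c6∈{9}] r2c6's peers cover all but 9, so r2c6=9.
Step 16. [r8c2∈{4}] nothing but 4 survives at r8c2. So r8c2=4.
Step 17. [r4c6∈{8}] nothing but 8 survives at r4c6, so r4c6=8.
Step 18. [r8c4∈{1}] r8c4 is down to just 1, so r8c4=1.
Step 19. [r1c3∈{5}] r1c3 is down to just 5 ⇒ r1c3=5.
Step 20. [r7c7∈{3}] only 3 remains possible at r7c7, so r7c7=3.
Step 21. [r8c7∈{6}] r8c7 has the single candidate 6 ⇒ r8c7=6.
Step 22. [r5c1∈{4}] only 4 remains possible at r5c1. So r5c1=4.
Step 23. [r2c2∈{7}] r2c2 has the single candidate 7 ⇒ r2c2=7.
Step 24. [r6c9∈{9}] r6c9 has the single candidate 9 ⇒ r6c9=9.
Step 25. [r5c9∈{8}] r5c9 is down to just 8 ⇒ r5c9=8.
Step 26. [r3c4∈{3}] r3c4's peers cover all but 3 ⇒ r3c4=3.
Step 27. [r6c7∈{2}] r6c7 is down to just 2, so r6c7=2.
Step 28. [r8c6∈{5}] only 5 remains possible at r8c6, so r8c6=5.
Step 29. [r9c2∈{9}] r9c2 has the single candidate 9. So r9c2=9.
Step 30. [r5c3∈{6}] only 6 remains possible at r5c3 ⇒ r5c3=6.
Step 31. [r1c9∈{4}] r1c9 is down to just 4. So r1c9=4.
Step 32. [r5c8∈{5}] r5c8 is down to just 5. So r5c8=5.
Step 33. [r6c4∈{7}] r6c4's peers cover all but 7. So r6c4=7.

Answer: 6 3 5 8 7 1 9 2 4 / 2 7 4 5 6 9 8 3 1 / 1 8 9 3 4 2 5 7 6 / 9 5 7 4 2 8 1 6 3 / 4 2 6 9 1 3 7 5 8 / 8 1 3 7 5 6 2 4 9 / 7 6 8 2 9 4 3 1 5 / 3 4 2 1 8 5 6 9 7 / 5 9 1 6 3 7 4 8 2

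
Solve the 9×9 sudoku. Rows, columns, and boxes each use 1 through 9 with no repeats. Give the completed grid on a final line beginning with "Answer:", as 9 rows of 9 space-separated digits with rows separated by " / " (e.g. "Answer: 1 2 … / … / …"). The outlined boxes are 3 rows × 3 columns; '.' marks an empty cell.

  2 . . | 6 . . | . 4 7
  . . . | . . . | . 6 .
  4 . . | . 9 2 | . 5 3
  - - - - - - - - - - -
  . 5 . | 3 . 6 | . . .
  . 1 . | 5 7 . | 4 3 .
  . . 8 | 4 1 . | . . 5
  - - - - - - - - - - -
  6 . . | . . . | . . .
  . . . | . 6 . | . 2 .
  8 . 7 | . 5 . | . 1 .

Step 1. [r5c1∈{9}] r5c1 has the single candidate 9 ⇒ r5c1=9.
Step 2. [r5c6∈{8}] r5c6 has the single candidate 8, so r5c6=8.
Step 3. [r4c1∈{7}] only 7 remains possible at r4c1 ⇒ r4c1=7.
Step 4. [r6c6∈{9}] r6c6 is down to just 9, so r6c6=9.
Step 5. [r4c5∈{2}] r4c5's peers cover all but 2. So r4c5=2.
Step 6. [r6c1∈{3}] nothing but 3 survives at r6c1, so r6c1=3.
Step 7. [r4c3∈{4}] only 4 remains possible at r4c3. So r4c3=4.
Step 8. [r6c8∈{7}] only 7 remains possible at r6c8, so r6c8=7.
Step 9. [r8c7∈{3,5,7,8,9}] r1c7, r3c7, r4c7 in col 7 together hold only {1,8,9}; those three values are spoken for, so r8c7≠8.
Step 10. [r9c9∈{4,6,9}] the triple r7c8,r7c9,r8c9 in box 9 confines {4,8,9} to those cells. So r9c9≠4.
Step 11. [r9c7∈{3,6,9}] r1c7, r3c7, r4c7 in col 7 together hold only {1,8,9}; those three values are spoken for. So r9c7≠9.
Step 12. [r9c9∈{6,9}] the triple r7c8,r7c9,r8c9 in box 9 confines {4,8,9} to those cells. So r9c9≠9.
Step 13. [r9c9∈{6}] nothing but 6 survives at r9c9. So r9c9=6.
Step 14. [r9c7∈{3}] r9c7 is down to just 3, so r9c7=3.
Step 15. [r9c6∈{4}] r9c6's peers cover all but 4 ⇒ r9c6=4.
Step 16. [r5c9∈{2}] r5c9 is down to just 2, so r5c9=2.
Step 17. [r7c3∈{1,2,3,5,9}] col 3 places 2 nowhere but r7c3. So r7c3=2.
Step 18. [r9c2∈{9}] r9c2 has the single candidate 9, so r9c2=9.
Step 19. [r7c7∈{5,7,8,9}] r7c7 is the only open cell in row 7 admitting 5, so r7c7=5.
Step 20. [r8c7∈{7,9}] r8c7 is the only open cell in col 7 admitting 7. So r8c7=7.
Step 21. [r2c7∈{1,2,8,9}] 2 has one home in row 2: r2c7, so r2c7=2.
Step 22. [r2c5∈{3,4,8}] in row 2, 4 fits only at r2c5, so r2c5=4.
Step 23. [r5c3∈{6}] r5c3 is down to just 6 ⇒ r5c3=6.
Step 24. [r3c3∈{1}] nothing but 1 survives at r3c3 ⇒ r3c3=1.
Step 25. [r3c7∈{8}] r3c7 is down to just 8, so r3c7=8.
Step 26. [r2c1∈{5}] r2c1 has the single candidate 5 ⇒ r2c1=5.
Step 27. [r3c4∈{7}] nothing but 7 survives at r3c4. So r3c4=7.
Step 28. [r1c6∈{1,3,5}] in row 1, 5 fits only at r1c6, so r1c6=5.
Step 29. [r1c7∈{1,9}] in row 1, 1 fits only at r1c7. So r1c7=1.
Step 30. [r2c9∈{9}] nothing but 9 survives at r2c9 ⇒ r2c9=9.
Step 31. [r2c3∈{3}] nothing but 3 survives at r2c3. So r2c3=3.
Step 32. [r2c6∈{1}] r2c6 has the single candidate 1. So r2c6=1.
Step 33. [r2c4∈{8}] nothing but 8 survives at r2c4. So r2c4=8.
Step 34. [r8c9∈{4,8}] r8c9 is the only open cell in row 8 admitting 8 ⇒ r8c9=8.
Step 35. [r8c6∈{3}] r8c6 has the single candidate 3, so r8c6=3.
Step 36. [r7c4∈{1,9}] row 7 places 1 nowhere but r7c4 ⇒ r7c4=1.
Step 37. [r4c8∈{8,9}] r4c8 is the only open cell in row 4 admitting 8. So r4c8=8.
Step 38. [r8c2∈{4}] nothing but 4 survives at r8c2. So r8c2=4.
Step 39. [r4c7∈{9}] only 9 remains possible at r4c7. So r4c7=9.
Step 40. [r7c9∈{4}] only 4 remains possible at r7c9 ⇒ r7c9=4.
Step 41. [r2c2∈{7}] r2c2 has the single candidate 7, so r2c2=7.
Step 42. [r8c1∈{1}] nothing but 1 survives at r8c1, so r8c1=1.
Step 43. [r1c5∈{3}] r1c5 is down to just 3. So r1c5=3.
Step 44. [r3c2∈{6}] r3c2's peers cover all but 6. So r3c2=6.
Step 45. [r7c2∈{3}] r7c2's peers cover all but 3 ⇒ r7c2=3.
Step 46. [r7c5∈{8}] nothing but 8 survives at r7c5 ⇒ r7c5=8.
Step 47. [r7c8∈{9}] r7c8 is down to just 9 ⇒ r7c8=9.
Step 48. [r8c4∈{9}] only 9 remains possible at r8c4. So r8c4=9.
Step 49. [r6c7∈{6}] r6c7 is down to just 6. So r6c7=6.
Step 50. [r7c6∈{7}] only 7 remains possible at r7c6. So r7c6=7.
Step 51. [r4c9∈{1}] only 1 remains possible at r4c9. So r4c9=1.
Step 52. [r9c4∈{2}] nothing but 2 survives at r9c4, so r9c4=2.
Step 53. [r1c3∈{9}] only 9 remains possible at r1c3. So r1c3=9.
Step 54. [r8c3∈{5}] only 5 remains possible at r8c3, so r8c3=5.
Step 55. [r1c2∈{8}] only 8 remains possible at r1c2 ⇒ r1c2=8.
Step 56. [r6c2∈{2}] only 2 remains possible at r6c2 ⇒ r6c2=2.

Answer: 2 8 9 6 3 5 1 4 7 / 5 7 3 8 4 1 2 6 9 / 4 6 1 7 9 2 8 5 3 / 7 5 4 3 2 6 9 8 1 / 9 1 6 5 7 8 4 3 2 / 3 2 8 4 1 9 6 7 5 / 6 3 2 1 8 7 5 9 4 / 1 4 5 9 6 3 7 2 8 / 8 9 7 2 5 4 3 1 6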